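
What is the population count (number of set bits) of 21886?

21886 = 101010101111110
Count the 1s: 1 + 1 + 1 + 1 + 1 + 1 + 1 + 1 + 1 + 1 = 10

10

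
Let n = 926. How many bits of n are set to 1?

926 = 1110011110
Count the 1s: 1 + 1 + 1 + 1 + 1 + 1 + 1 = 7

7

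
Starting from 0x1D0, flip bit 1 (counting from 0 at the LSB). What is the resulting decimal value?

x = 0111010000
bit 1 is currently 0; toggle it via x ^ (1 << 1) = x ^ 2
→ 0111010010 = 466

466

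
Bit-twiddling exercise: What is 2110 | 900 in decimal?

2110 = 100000111110
900 = 001110000100
 OR → 101110111110 = 3006

3006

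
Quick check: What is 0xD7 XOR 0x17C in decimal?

0xD7 = 011010111
0x17C = 101111100
XOR → 110101011 = 427

427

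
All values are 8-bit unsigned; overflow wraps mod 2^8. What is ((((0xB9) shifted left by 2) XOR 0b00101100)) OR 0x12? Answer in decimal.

0xB9 = 10111001
→ shifted left by 2 (mod 2^8) → 11100100 = 228
0b00101100 = 00101100
→ XOR → 11001000 = 200
0x12 = 00010010
→ OR → 11011010 = 218

218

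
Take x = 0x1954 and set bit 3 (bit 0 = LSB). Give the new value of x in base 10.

6492

x = 1100101010100
bit 3 is currently 0; set it via x | (1 << 3) = x | 8
→ 1100101011100 = 6492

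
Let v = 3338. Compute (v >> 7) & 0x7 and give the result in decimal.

v = 0110100001010
Shift right by 7: 011010
Mask low 3 bits: 010 = 2

2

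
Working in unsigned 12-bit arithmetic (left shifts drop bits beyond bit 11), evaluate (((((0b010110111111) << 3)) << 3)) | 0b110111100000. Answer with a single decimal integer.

0b010110111111 = 010110111111
→ << 3 (mod 2^12) → 110111111000 = 3576
→ << 3 (mod 2^12) → 111111000000 = 4032
0b110111100000 = 110111100000
→ | → 111111100000 = 4064

4064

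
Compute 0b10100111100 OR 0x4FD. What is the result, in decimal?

1533

a = 10100111100
0x4FD = 10011111101
 OR → 10111111101 = 1533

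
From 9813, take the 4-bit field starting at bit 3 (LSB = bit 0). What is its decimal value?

10

v = 10011001010101
Shift right by 3: 10011001010
Mask low 4 bits: 1010 = 10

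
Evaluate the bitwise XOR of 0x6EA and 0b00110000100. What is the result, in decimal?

0x6EA = 11011101010
b = 00110000100
XOR → 11101101110 = 1902

1902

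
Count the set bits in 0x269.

5

0x269 = 1001101001
Count the 1s: 1 + 1 + 1 + 1 + 1 = 5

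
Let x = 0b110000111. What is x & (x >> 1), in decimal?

131

x = 110000111 = 391
x>>1 = 011000011
AND  = 010000011 = 131
(x & (x >> 1) has a 1 wherever x has two consecutive 1 bits.)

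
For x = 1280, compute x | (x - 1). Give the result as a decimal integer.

x = 10100000000 = 1280
x - 1 = 10011111111
OR    = 10111111111 = 1535
(x | (x - 1) sets all bits below the lowest set bit.)

1535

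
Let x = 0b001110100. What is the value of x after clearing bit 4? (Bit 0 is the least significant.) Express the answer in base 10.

100

x = 001110100
bit 4 is currently 1; clear it via x & ~(1 << 4) = x & ~16
→ 001100100 = 100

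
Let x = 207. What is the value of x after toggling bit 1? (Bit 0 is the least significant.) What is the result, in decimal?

205

x = 11001111
bit 1 is currently 1; toggle it via x ^ (1 << 1) = x ^ 2
→ 11001101 = 205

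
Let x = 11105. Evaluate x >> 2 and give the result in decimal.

2776

11105 = 10101101100001
shift right by 2 → 00101011011000 = 2776
(equivalently, floor(11105 / 4))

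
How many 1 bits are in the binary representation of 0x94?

3

0x94 = 10010100
Count the 1s: 1 + 1 + 1 = 3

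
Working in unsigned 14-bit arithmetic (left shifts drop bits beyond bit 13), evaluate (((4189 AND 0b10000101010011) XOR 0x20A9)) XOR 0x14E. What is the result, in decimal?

8630

4189 = 01000001011101
0b10000101010011 = 10000101010011
→ AND → 00000001010001 = 81
0x20A9 = 10000010101001
→ XOR → 10000011111000 = 8440
0x14E = 00000101001110
→ XOR → 10000110110110 = 8630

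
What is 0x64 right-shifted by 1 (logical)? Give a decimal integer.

50

0x64 = 1100100
shift right by 1 → 0110010 = 50
(equivalently, floor(100 / 2))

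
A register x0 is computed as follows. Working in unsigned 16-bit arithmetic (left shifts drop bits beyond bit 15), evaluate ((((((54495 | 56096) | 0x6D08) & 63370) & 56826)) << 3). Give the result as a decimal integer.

44112

54495 = 1101010011011111
56096 = 1101101100100000
→ | → 1101111111111111 = 57343
0x6D08 = 0110110100001000
→ | → 1111111111111111 = 65535
63370 = 1111011110001010
→ & → 1111011110001010 = 63370
56826 = 1101110111111010
→ & → 1101010110001010 = 54666
→ << 3 (mod 2^16) → 1010110001010000 = 44112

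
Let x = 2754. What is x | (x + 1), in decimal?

2755

x = 101011000010 = 2754
x + 1 = 101011000011
OR    = 101011000011 = 2755
(x | (x + 1) sets the lowest cleared bit.)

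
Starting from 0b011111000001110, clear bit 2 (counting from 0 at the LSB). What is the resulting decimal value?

x = 011111000001110
bit 2 is currently 1; clear it via x & ~(1 << 2) = x & ~4
→ 011111000001010 = 15882

15882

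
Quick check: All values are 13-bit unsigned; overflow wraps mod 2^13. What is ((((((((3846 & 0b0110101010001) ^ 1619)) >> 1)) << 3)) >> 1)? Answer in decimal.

1700

3846 = 0111100000110
0b0110101010001 = 0110101010001
→ & → 0110100000000 = 3328
1619 = 0011001010011
→ ^ → 0101101010011 = 2899
→ >> 1 → 0010110101001 = 1449
→ << 3 (mod 2^13) → 0110101001000 = 3400
→ >> 1 → 0011010100100 = 1700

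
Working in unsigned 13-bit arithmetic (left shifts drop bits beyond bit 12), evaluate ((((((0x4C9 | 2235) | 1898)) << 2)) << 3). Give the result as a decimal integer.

0x4C9 = 0010011001001
2235 = 0100010111011
→ | → 0110011111011 = 3323
1898 = 0011101101010
→ | → 0111111111011 = 4091
→ << 2 (mod 2^13) → 1111111101100 = 8172
→ << 3 (mod 2^13) → 1111101100000 = 8032

8032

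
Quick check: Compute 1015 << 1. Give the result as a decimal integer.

1015 = 01111110111
shift left by 1 → 11111101110 = 2030
(equivalently, 1015 × 2^1 = 1015 × 2)

2030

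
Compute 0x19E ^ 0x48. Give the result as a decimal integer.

0x19E = 110011110
0x48 = 001001000
XOR → 111010110 = 470

470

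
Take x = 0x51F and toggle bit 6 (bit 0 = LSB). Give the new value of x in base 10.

x = 0010100011111
bit 6 is currently 0; toggle it via x ^ (1 << 6) = x ^ 64
→ 0010101011111 = 1375

1375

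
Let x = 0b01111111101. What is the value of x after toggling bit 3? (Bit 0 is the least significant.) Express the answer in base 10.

1013

x = 01111111101
bit 3 is currently 1; toggle it via x ^ (1 << 3) = x ^ 8
→ 01111110101 = 1013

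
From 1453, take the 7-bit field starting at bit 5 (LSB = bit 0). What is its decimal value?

v = 0010110101101
Shift right by 5: 00101101
Mask low 7 bits: 0101101 = 45

45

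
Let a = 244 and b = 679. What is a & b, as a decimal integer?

244 = 0011110100
679 = 1010100111
AND → 0010100100 = 164

164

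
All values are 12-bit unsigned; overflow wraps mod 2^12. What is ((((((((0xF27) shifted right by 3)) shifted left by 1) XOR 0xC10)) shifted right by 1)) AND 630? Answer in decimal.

612

0xF27 = 111100100111
→ shifted right by 3 → 000111100100 = 484
→ shifted left by 1 (mod 2^12) → 001111001000 = 968
0xC10 = 110000010000
→ XOR → 111111011000 = 4056
→ shifted right by 1 → 011111101100 = 2028
630 = 001001110110
→ AND → 001001100100 = 612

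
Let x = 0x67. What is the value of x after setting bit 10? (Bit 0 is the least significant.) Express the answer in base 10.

1127

x = 0000001100111
bit 10 is currently 0; set it via x | (1 << 10) = x | 1024
→ 0010001100111 = 1127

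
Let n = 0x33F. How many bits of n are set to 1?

8

0x33F = 1100111111
Count the 1s: 1 + 1 + 1 + 1 + 1 + 1 + 1 + 1 = 8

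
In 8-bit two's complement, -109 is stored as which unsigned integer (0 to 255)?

147

109 in 8 bits: 01101101
Invert: 10010010
Add 1:  10010011 = 147
(Check: 2^8 - 109 = 256 - 109 = 147.)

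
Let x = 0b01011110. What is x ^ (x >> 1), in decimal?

113

x = 1011110 = 94
x>>1 = 0101111
XOR  = 1110001 = 113
(x ^ (x >> 1) gives the standard binary-reflected Gray code of x.)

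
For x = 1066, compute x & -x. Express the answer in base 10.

2

x = 10000101010 = 1066
-x (two's complement) = …01111010110
AND   = 00000000010 = 2
(x & -x isolates the lowest set bit of x.)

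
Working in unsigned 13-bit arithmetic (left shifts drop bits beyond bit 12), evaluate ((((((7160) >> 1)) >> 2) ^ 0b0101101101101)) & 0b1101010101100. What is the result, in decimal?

2048

7160 = 1101111111000
→ >> 1 → 0110111111100 = 3580
→ >> 2 → 0001101111111 = 895
0b0101101101101 = 0101101101101
→ ^ → 0100000010010 = 2066
0b1101010101100 = 1101010101100
→ & → 0100000000000 = 2048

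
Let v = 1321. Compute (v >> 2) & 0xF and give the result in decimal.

v = 10100101001
Shift right by 2: 101001010
Mask low 4 bits: 1010 = 10

10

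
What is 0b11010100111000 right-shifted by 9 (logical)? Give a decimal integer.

x = 11010100111000
shift right by 9 → 00000000011010 = 26
(equivalently, floor(13624 / 512))

26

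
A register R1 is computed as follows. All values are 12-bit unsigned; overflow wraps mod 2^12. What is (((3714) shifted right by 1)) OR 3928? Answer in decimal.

3929

3714 = 111010000010
→ shifted right by 1 → 011101000001 = 1857
3928 = 111101011000
→ OR → 111101011001 = 3929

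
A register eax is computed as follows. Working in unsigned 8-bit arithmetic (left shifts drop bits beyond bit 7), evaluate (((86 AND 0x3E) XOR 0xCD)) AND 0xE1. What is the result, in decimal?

86 = 01010110
0x3E = 00111110
→ AND → 00010110 = 22
0xCD = 11001101
→ XOR → 11011011 = 219
0xE1 = 11100001
→ AND → 11000001 = 193

193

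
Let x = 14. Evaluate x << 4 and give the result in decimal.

224

14 = 00001110
shift left by 4 → 11100000 = 224
(equivalently, 14 × 2^4 = 14 × 16)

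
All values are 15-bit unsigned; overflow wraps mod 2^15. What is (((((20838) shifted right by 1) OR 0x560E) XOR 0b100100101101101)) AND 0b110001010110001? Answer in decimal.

8848

20838 = 101000101100110
→ shifted right by 1 → 010100010110011 = 10419
0x560E = 101011000001110
→ OR → 111111010111111 = 32447
0b100100101101101 = 100100101101101
→ XOR → 011011111010010 = 14290
0b110001010110001 = 110001010110001
→ AND → 010001010010000 = 8848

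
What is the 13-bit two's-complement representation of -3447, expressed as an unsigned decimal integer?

4745

3447 in 13 bits: 0110101110111
Invert: 1001010001000
Add 1:  1001010001001 = 4745
(Check: 2^13 - 3447 = 8192 - 3447 = 4745.)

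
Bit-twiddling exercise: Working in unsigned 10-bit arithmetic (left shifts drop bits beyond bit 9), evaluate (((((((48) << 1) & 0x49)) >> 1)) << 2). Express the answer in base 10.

128

48 = 0000110000
→ << 1 (mod 2^10) → 0001100000 = 96
0x49 = 0001001001
→ & → 0001000000 = 64
→ >> 1 → 0000100000 = 32
→ << 2 (mod 2^10) → 0010000000 = 128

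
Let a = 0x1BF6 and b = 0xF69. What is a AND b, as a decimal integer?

2912

0x1BF6 = 1101111110110
0xF69 = 0111101101001
AND → 0101101100000 = 2912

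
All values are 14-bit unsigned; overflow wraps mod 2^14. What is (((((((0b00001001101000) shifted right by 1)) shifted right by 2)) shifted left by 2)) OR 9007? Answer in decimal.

0b00001001101000 = 00001001101000
→ shifted right by 1 → 00000100110100 = 308
→ shifted right by 2 → 00000001001101 = 77
→ shifted left by 2 (mod 2^14) → 00000100110100 = 308
9007 = 10001100101111
→ OR → 10001100111111 = 9023

9023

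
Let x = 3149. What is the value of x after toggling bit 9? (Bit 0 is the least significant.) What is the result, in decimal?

3661

x = 110001001101
bit 9 is currently 0; toggle it via x ^ (1 << 9) = x ^ 512
→ 111001001101 = 3661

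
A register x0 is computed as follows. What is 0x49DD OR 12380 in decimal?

31197

0x49DD = 100100111011101
12380 = 011000001011100
 OR → 111100111011101 = 31197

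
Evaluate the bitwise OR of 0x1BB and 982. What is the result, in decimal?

1023

0x1BB = 0110111011
982 = 1111010110
 OR → 1111111111 = 1023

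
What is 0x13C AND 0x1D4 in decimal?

0x13C = 100111100
0x1D4 = 111010100
AND → 100010100 = 276

276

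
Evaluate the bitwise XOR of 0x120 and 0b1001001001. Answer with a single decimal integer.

0x120 = 0100100000
b = 1001001001
XOR → 1101101001 = 873

873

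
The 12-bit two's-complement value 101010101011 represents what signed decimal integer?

pattern = 101010101011 (MSB is 1 ⇒ negative)
Invert: 010101010100, add 1 → 010101010101 = 1365, so the value is -1365.
(Equivalently: 2731 - 2^12 = 2731 - 4096 = -1365.)

-1365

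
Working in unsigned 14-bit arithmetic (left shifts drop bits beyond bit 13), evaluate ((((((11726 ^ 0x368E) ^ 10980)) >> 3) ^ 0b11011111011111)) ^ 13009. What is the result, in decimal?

11726 = 10110111001110
0x368E = 11011010001110
→ ^ → 01101101000000 = 6976
10980 = 10101011100100
→ ^ → 11000110100100 = 12708
→ >> 3 → 00011000110100 = 1588
0b11011111011111 = 11011111011111
→ ^ → 11000111101011 = 12779
13009 = 11001011010001
→ ^ → 00001100111010 = 826

826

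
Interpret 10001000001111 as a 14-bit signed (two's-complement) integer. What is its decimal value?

-7665

pattern = 10001000001111 (MSB is 1 ⇒ negative)
Invert: 01110111110000, add 1 → 01110111110001 = 7665, so the value is -7665.
(Equivalently: 8719 - 2^14 = 8719 - 16384 = -7665.)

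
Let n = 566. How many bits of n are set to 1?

566 = 1000110110
Count the 1s: 1 + 1 + 1 + 1 + 1 = 5

5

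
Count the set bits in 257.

257 = 100000001
Count the 1s: 1 + 1 = 2

2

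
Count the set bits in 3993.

8

3993 = 111110011001
Count the 1s: 1 + 1 + 1 + 1 + 1 + 1 + 1 + 1 = 8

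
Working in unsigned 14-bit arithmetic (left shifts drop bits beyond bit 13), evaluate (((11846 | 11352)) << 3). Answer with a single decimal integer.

11846 = 10111001000110
11352 = 10110001011000
→ | → 10111001011110 = 11870
→ << 3 (mod 2^14) → 11001011110000 = 13040

13040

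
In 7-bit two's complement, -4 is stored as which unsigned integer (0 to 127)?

124

4 in 7 bits: 0000100
Invert: 1111011
Add 1:  1111100 = 124
(Check: 2^7 - 4 = 128 - 4 = 124.)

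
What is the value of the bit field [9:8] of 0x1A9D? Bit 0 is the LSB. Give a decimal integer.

v = 1101010011101
Shift right by 8: 11010
Mask low 2 bits: 10 = 2

2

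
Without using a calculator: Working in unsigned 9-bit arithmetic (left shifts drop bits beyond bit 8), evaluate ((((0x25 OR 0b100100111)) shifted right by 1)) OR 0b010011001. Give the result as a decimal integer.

155

0x25 = 000100101
0b100100111 = 100100111
→ OR → 100100111 = 295
→ shifted right by 1 → 010010011 = 147
0b010011001 = 010011001
→ OR → 010011011 = 155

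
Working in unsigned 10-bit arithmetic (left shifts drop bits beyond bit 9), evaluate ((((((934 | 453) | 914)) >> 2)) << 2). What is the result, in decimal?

934 = 1110100110
453 = 0111000101
→ | → 1111100111 = 999
914 = 1110010010
→ | → 1111110111 = 1015
→ >> 2 → 0011111101 = 253
→ << 2 (mod 2^10) → 1111110100 = 1012

1012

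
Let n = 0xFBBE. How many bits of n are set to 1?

13

0xFBBE = 1111101110111110
Count the 1s: 1 + 1 + 1 + 1 + 1 + 1 + 1 + 1 + 1 + 1 + 1 + 1 + 1 = 13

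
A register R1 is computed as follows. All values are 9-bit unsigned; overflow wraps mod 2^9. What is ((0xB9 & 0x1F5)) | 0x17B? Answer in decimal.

0xB9 = 010111001
0x1F5 = 111110101
→ & → 010110001 = 177
0x17B = 101111011
→ | → 111111011 = 507

507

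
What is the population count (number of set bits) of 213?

213 = 11010101
Count the 1s: 1 + 1 + 1 + 1 + 1 = 5

5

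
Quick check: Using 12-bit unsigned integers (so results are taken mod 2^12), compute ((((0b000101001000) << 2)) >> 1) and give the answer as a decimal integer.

0b000101001000 = 000101001000
→ << 2 (mod 2^12) → 010100100000 = 1312
→ >> 1 → 001010010000 = 656

656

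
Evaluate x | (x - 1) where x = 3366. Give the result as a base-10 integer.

3367

x = 110100100110 = 3366
x - 1 = 110100100101
OR    = 110100100111 = 3367
(x | (x - 1) sets all bits below the lowest set bit.)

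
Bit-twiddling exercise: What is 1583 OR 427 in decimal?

1967

1583 = 11000101111
427 = 00110101011
 OR → 11110101111 = 1967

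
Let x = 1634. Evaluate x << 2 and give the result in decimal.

1634 = 0011001100010
shift left by 2 → 1100110001000 = 6536
(equivalently, 1634 × 2^2 = 1634 × 4)

6536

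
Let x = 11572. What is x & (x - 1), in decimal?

x = 10110100110100 = 11572
x - 1 = 10110100110011
AND   = 10110100110000 = 11568
(x & (x - 1) clears the lowest set bit of x.)

11568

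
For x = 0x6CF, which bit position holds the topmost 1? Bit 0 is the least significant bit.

0x6CF = 11011001111
The topmost 1 is at position 10 (since 2^10 = 1024 ≤ 1743 < 2048).

10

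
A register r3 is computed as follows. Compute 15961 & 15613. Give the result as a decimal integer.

15961 = 11111001011001
15613 = 11110011111101
AND → 11110001011001 = 15449

15449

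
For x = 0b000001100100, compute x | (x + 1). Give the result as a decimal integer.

x = 1100100 = 100
x + 1 = 1100101
OR    = 1100101 = 101
(x | (x + 1) sets the lowest cleared bit.)

101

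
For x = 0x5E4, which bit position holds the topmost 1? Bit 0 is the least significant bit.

10

0x5E4 = 10111100100
The topmost 1 is at position 10 (since 2^10 = 1024 ≤ 1508 < 2048).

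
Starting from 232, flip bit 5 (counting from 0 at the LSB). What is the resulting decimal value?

200

x = 011101000
bit 5 is currently 1; toggle it via x ^ (1 << 5) = x ^ 32
→ 011001000 = 200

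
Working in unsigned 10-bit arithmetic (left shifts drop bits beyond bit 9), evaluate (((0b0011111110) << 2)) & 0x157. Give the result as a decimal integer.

336

0b0011111110 = 0011111110
→ << 2 (mod 2^10) → 1111111000 = 1016
0x157 = 0101010111
→ & → 0101010000 = 336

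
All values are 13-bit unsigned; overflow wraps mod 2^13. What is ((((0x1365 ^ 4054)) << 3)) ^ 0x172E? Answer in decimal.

0x1365 = 1001101100101
4054 = 0111111010110
→ ^ → 1110010110011 = 7347
→ << 3 (mod 2^13) → 0010110011000 = 1432
0x172E = 1011100101110
→ ^ → 1001010110110 = 4790

4790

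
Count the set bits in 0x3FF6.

0x3FF6 = 11111111110110
Count the 1s: 1 + 1 + 1 + 1 + 1 + 1 + 1 + 1 + 1 + 1 + 1 + 1 = 12

12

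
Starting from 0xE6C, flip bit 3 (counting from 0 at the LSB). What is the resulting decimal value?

x = 00111001101100
bit 3 is currently 1; toggle it via x ^ (1 << 3) = x ^ 8
→ 00111001100100 = 3684

3684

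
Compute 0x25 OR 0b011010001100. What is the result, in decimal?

1709

0x25 = 00000100101
b = 11010001100
 OR → 11010101101 = 1709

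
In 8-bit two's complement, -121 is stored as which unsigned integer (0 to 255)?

121 in 8 bits: 01111001
Invert: 10000110
Add 1:  10000111 = 135
(Check: 2^8 - 121 = 256 - 121 = 135.)

135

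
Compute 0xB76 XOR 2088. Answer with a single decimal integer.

862

0xB76 = 101101110110
2088 = 100000101000
XOR → 001101011110 = 862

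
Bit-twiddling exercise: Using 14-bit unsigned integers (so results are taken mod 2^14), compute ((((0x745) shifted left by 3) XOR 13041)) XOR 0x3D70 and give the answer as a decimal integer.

13737

0x745 = 00011101000101
→ shifted left by 3 (mod 2^14) → 11101000101000 = 14888
13041 = 11001011110001
→ XOR → 00100011011001 = 2265
0x3D70 = 11110101110000
→ XOR → 11010110101001 = 13737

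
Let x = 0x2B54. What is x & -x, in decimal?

4

x = 10101101010100 = 11092
-x (two's complement) = …01010010101100
AND   = 00000000000100 = 4
(x & -x isolates the lowest set bit of x.)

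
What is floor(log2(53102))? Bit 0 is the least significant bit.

15

53102 = 1100111101101110
The topmost 1 is at position 15 (since 2^15 = 32768 ≤ 53102 < 65536).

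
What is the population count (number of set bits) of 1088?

2

1088 = 10001000000
Count the 1s: 1 + 1 = 2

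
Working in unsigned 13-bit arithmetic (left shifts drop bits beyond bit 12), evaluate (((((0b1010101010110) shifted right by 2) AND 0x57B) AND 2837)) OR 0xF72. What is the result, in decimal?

3955

0b1010101010110 = 1010101010110
→ shifted right by 2 → 0010101010101 = 1365
0x57B = 0010101111011
→ AND → 0010101010001 = 1361
2837 = 0101100010101
→ AND → 0000100010001 = 273
0xF72 = 0111101110010
→ OR → 0111101110011 = 3955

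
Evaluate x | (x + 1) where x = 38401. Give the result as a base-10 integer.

38403

x = 1001011000000001 = 38401
x + 1 = 1001011000000010
OR    = 1001011000000011 = 38403
(x | (x + 1) sets the lowest cleared bit.)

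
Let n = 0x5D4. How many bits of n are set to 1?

6

0x5D4 = 10111010100
Count the 1s: 1 + 1 + 1 + 1 + 1 + 1 = 6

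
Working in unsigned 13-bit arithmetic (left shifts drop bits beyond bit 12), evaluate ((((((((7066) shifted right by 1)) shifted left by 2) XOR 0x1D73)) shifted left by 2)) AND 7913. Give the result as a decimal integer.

7066 = 1101110011010
→ shifted right by 1 → 0110111001101 = 3533
→ shifted left by 2 (mod 2^13) → 1011100110100 = 5940
0x1D73 = 1110101110011
→ XOR → 0101001000111 = 2631
→ shifted left by 2 (mod 2^13) → 0100100011100 = 2332
7913 = 1111011101001
→ AND → 0100000001000 = 2056

2056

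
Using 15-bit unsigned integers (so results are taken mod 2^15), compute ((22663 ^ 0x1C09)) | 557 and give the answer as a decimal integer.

18095

22663 = 101100010000111
0x1C09 = 001110000001001
→ ^ → 100010010001110 = 17550
557 = 000001000101101
→ | → 100011010101111 = 18095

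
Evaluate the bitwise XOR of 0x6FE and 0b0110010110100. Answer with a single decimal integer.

2634

0x6FE = 011011111110
b = 110010110100
XOR → 101001001010 = 2634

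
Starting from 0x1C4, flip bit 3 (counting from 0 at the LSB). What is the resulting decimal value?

x = 111000100
bit 3 is currently 0; toggle it via x ^ (1 << 3) = x ^ 8
→ 111001100 = 460

460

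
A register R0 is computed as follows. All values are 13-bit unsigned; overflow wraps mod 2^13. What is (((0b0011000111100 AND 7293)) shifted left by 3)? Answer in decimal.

0b0011000111100 = 0011000111100
7293 = 1110001111101
→ AND → 0010000111100 = 1084
→ shifted left by 3 (mod 2^13) → 0000111100000 = 480

480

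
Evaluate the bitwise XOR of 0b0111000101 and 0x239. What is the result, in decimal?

a = 0111000101
0x239 = 1000111001
XOR → 1111111100 = 1020

1020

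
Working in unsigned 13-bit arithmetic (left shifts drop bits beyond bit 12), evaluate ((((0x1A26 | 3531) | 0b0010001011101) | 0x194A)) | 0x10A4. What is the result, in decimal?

0x1A26 = 1101000100110
3531 = 0110111001011
→ | → 1111111101111 = 8175
0b0010001011101 = 0010001011101
→ | → 1111111111111 = 8191
0x194A = 1100101001010
→ | → 1111111111111 = 8191
0x10A4 = 1000010100100
→ | → 1111111111111 = 8191

8191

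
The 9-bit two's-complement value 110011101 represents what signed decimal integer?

pattern = 110011101 (MSB is 1 ⇒ negative)
Invert: 001100010, add 1 → 001100011 = 99, so the value is -99.
(Equivalently: 413 - 2^9 = 413 - 512 = -99.)

-99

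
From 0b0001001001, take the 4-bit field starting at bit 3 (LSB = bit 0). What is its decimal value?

v = 0001001001
Shift right by 3: 0001001
Mask low 4 bits: 1001 = 9

9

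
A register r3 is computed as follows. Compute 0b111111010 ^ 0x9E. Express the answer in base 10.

356

a = 111111010
0x9E = 010011110
XOR → 101100100 = 356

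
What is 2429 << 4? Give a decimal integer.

38864

2429 = 0000100101111101
shift left by 4 → 1001011111010000 = 38864
(equivalently, 2429 × 2^4 = 2429 × 16)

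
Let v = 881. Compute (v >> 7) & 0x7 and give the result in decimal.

6

v = 1101110001
Shift right by 7: 110
Mask low 3 bits: 110 = 6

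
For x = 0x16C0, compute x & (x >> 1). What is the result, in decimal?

576

x = 1011011000000 = 5824
x>>1 = 0101101100000
AND  = 0001001000000 = 576
(x & (x >> 1) has a 1 wherever x has two consecutive 1 bits.)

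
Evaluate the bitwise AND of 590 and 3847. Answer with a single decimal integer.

590 = 001001001110
3847 = 111100000111
AND → 001000000110 = 518

518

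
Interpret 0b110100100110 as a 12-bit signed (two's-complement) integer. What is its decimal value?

-730

pattern = 110100100110 (MSB is 1 ⇒ negative)
Invert: 001011011001, add 1 → 001011011010 = 730, so the value is -730.
(Equivalently: 3366 - 2^12 = 3366 - 4096 = -730.)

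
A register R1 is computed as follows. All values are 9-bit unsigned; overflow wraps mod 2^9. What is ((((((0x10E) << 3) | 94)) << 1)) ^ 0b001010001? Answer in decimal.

0x10E = 100001110
→ << 3 (mod 2^9) → 001110000 = 112
94 = 001011110
→ | → 001111110 = 126
→ << 1 (mod 2^9) → 011111100 = 252
0b001010001 = 001010001
→ ^ → 010101101 = 173

173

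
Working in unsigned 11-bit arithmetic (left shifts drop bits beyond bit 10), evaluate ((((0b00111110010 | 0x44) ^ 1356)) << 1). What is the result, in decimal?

0b00111110010 = 00111110010
0x44 = 00001000100
→ | → 00111110110 = 502
1356 = 10101001100
→ ^ → 10010111010 = 1210
→ << 1 (mod 2^11) → 00101110100 = 372

372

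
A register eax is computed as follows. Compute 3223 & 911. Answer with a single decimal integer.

135

3223 = 110010010111
911 = 001110001111
AND → 000010000111 = 135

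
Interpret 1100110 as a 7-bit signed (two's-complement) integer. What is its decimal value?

-26

pattern = 1100110 (MSB is 1 ⇒ negative)
Invert: 0011001, add 1 → 0011010 = 26, so the value is -26.
(Equivalently: 102 - 2^7 = 102 - 128 = -26.)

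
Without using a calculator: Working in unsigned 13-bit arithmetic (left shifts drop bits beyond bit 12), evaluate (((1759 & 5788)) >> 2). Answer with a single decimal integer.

423

1759 = 0011011011111
5788 = 1011010011100
→ & → 0011010011100 = 1692
→ >> 2 → 0000110100111 = 423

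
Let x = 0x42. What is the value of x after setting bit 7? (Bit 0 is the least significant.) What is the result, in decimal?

194

x = 01000010
bit 7 is currently 0; set it via x | (1 << 7) = x | 128
→ 11000010 = 194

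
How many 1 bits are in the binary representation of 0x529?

0x529 = 10100101001
Count the 1s: 1 + 1 + 1 + 1 + 1 = 5

5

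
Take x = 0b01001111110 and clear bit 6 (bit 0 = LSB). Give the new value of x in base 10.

574

x = 01001111110
bit 6 is currently 1; clear it via x & ~(1 << 6) = x & ~64
→ 01000111110 = 574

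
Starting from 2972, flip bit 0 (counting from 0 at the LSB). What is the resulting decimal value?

x = 101110011100
bit 0 is currently 0; toggle it via x ^ (1 << 0) = x ^ 1
→ 101110011101 = 2973

2973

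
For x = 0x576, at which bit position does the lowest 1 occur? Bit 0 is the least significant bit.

0x576 = 10101110110
Trailing zeros: 1, so the lowest set bit is bit 1 (value 2).

1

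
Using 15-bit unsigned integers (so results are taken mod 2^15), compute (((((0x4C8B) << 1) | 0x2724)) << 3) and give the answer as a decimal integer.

0x4C8B = 100110010001011
→ << 1 (mod 2^15) → 001100100010110 = 6422
0x2724 = 010011100100100
→ | → 011111100110110 = 16182
→ << 3 (mod 2^15) → 111100110110000 = 31152

31152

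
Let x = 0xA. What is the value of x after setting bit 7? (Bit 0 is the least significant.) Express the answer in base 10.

x = 00001010
bit 7 is currently 0; set it via x | (1 << 7) = x | 128
→ 10001010 = 138

138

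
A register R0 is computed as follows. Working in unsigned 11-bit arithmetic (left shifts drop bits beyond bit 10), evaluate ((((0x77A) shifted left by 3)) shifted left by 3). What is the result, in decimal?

1664

0x77A = 11101111010
→ shifted left by 3 (mod 2^11) → 01111010000 = 976
→ shifted left by 3 (mod 2^11) → 11010000000 = 1664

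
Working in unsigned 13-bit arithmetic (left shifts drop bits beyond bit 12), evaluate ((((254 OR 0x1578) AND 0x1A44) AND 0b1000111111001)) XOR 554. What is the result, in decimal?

4714

254 = 0000011111110
0x1578 = 1010101111000
→ OR → 1010111111110 = 5630
0x1A44 = 1101001000100
→ AND → 1000001000100 = 4164
0b1000111111001 = 1000111111001
→ AND → 1000001000000 = 4160
554 = 0001000101010
→ XOR → 1001001101010 = 4714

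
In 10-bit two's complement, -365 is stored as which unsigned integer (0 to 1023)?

659

365 in 10 bits: 0101101101
Invert: 1010010010
Add 1:  1010010011 = 659
(Check: 2^10 - 365 = 1024 - 365 = 659.)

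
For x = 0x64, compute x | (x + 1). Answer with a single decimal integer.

x = 1100100 = 100
x + 1 = 1100101
OR    = 1100101 = 101
(x | (x + 1) sets the lowest cleared bit.)

101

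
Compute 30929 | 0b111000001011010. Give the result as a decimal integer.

30939

30929 = 111100011010001
b = 111000001011010
 OR → 111100011011011 = 30939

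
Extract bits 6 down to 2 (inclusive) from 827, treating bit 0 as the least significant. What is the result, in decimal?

v = 1100111011
Shift right by 2: 11001110
Mask low 5 bits: 01110 = 14

14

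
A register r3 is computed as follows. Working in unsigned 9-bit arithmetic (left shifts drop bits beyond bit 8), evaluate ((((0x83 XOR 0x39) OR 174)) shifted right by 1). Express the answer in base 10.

95

0x83 = 010000011
0x39 = 000111001
→ XOR → 010111010 = 186
174 = 010101110
→ OR → 010111110 = 190
→ shifted right by 1 → 001011111 = 95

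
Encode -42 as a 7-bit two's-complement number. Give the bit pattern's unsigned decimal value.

86

42 in 7 bits: 0101010
Invert: 1010101
Add 1:  1010110 = 86
(Check: 2^7 - 42 = 128 - 42 = 86.)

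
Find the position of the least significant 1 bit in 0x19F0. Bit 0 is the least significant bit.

0x19F0 = 1100111110000
Trailing zeros: 4, so the lowest set bit is bit 4 (value 16).

4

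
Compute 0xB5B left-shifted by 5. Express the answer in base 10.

0xB5B = 00000101101011011
shift left by 5 → 10110101101100000 = 93024
(equivalently, 2907 × 2^5 = 2907 × 32)

93024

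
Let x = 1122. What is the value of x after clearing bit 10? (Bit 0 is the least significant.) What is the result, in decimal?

x = 00010001100010
bit 10 is currently 1; clear it via x & ~(1 << 10) = x & ~1024
→ 00000001100010 = 98

98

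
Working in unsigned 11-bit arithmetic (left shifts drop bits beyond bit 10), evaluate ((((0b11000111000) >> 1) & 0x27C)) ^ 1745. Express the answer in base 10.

1229

0b11000111000 = 11000111000
→ >> 1 → 01100011100 = 796
0x27C = 01001111100
→ & → 01000011100 = 540
1745 = 11011010001
→ ^ → 10011001101 = 1229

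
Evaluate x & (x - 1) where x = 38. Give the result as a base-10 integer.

36

x = 100110 = 38
x - 1 = 100101
AND   = 100100 = 36
(x & (x - 1) clears the lowest set bit of x.)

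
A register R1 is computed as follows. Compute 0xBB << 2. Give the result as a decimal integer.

0xBB = 0010111011
shift left by 2 → 1011101100 = 748
(equivalently, 187 × 2^2 = 187 × 4)

748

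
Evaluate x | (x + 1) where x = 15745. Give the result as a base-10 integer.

15747

x = 11110110000001 = 15745
x + 1 = 11110110000010
OR    = 11110110000011 = 15747
(x | (x + 1) sets the lowest cleared bit.)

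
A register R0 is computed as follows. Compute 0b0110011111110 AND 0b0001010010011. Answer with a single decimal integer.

a = 110011111110
b = 001010010011
AND → 000010010010 = 146

146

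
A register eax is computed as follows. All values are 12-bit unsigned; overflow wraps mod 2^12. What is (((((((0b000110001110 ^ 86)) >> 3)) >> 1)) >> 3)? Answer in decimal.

3

0b000110001110 = 000110001110
86 = 000001010110
→ ^ → 000111011000 = 472
→ >> 3 → 000000111011 = 59
→ >> 1 → 000000011101 = 29
→ >> 3 → 000000000011 = 3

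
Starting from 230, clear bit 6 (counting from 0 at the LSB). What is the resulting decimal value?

x = 11100110
bit 6 is currently 1; clear it via x & ~(1 << 6) = x & ~64
→ 10100110 = 166

166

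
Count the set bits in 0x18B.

0x18B = 110001011
Count the 1s: 1 + 1 + 1 + 1 + 1 = 5

5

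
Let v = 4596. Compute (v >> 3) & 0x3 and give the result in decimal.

v = 1000111110100
Shift right by 3: 1000111110
Mask low 2 bits: 10 = 2

2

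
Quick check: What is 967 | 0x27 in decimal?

967 = 1111000111
0x27 = 0000100111
 OR → 1111100111 = 999

999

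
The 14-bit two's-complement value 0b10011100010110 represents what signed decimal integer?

-6378

pattern = 10011100010110 (MSB is 1 ⇒ negative)
Invert: 01100011101001, add 1 → 01100011101010 = 6378, so the value is -6378.
(Equivalently: 10006 - 2^14 = 10006 - 16384 = -6378.)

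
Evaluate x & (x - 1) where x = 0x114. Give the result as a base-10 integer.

272

x = 100010100 = 276
x - 1 = 100010011
AND   = 100010000 = 272
(x & (x - 1) clears the lowest set bit of x.)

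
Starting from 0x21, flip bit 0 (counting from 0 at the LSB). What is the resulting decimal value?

x = 0000000100001
bit 0 is currently 1; toggle it via x ^ (1 << 0) = x ^ 1
→ 0000000100000 = 32

32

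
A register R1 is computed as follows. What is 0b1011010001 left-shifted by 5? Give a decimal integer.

x = 000001011010001
shift left by 5 → 101101000100000 = 23072
(equivalently, 721 × 2^5 = 721 × 32)

23072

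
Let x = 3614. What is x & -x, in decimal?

x = 111000011110 = 3614
-x (two's complement) = …000111100010
AND   = 000000000010 = 2
(x & -x isolates the lowest set bit of x.)

2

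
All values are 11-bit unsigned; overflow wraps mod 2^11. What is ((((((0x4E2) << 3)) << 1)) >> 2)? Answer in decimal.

392

0x4E2 = 10011100010
→ << 3 (mod 2^11) → 11100010000 = 1808
→ << 1 (mod 2^11) → 11000100000 = 1568
→ >> 2 → 00110001000 = 392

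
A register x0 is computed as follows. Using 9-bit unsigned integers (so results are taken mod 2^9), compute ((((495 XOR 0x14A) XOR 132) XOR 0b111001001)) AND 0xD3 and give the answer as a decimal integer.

495 = 111101111
0x14A = 101001010
→ XOR → 010100101 = 165
132 = 010000100
→ XOR → 000100001 = 33
0b111001001 = 111001001
→ XOR → 111101000 = 488
0xD3 = 011010011
→ AND → 011000000 = 192

192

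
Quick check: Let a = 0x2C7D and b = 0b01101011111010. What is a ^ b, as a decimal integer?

0x2C7D = 10110001111101
b = 01101011111010
XOR → 11011010000111 = 13959

13959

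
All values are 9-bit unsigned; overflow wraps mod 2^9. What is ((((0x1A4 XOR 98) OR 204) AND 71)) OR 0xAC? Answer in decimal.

238

0x1A4 = 110100100
98 = 001100010
→ XOR → 111000110 = 454
204 = 011001100
→ OR → 111001110 = 462
71 = 001000111
→ AND → 001000110 = 70
0xAC = 010101100
→ OR → 011101110 = 238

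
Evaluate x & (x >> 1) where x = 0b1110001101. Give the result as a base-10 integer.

388

x = 1110001101 = 909
x>>1 = 0111000110
AND  = 0110000100 = 388
(x & (x >> 1) has a 1 wherever x has two consecutive 1 bits.)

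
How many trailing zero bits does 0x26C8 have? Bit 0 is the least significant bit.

0x26C8 = 10011011001000
Trailing zeros: 3, so the lowest set bit is bit 3 (value 8).

3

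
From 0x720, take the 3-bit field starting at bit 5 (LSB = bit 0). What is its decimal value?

1

v = 11100100000
Shift right by 5: 111001
Mask low 3 bits: 001 = 1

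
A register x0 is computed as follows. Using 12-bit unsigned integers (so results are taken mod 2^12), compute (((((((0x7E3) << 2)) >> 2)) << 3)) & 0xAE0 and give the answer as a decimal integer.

0x7E3 = 011111100011
→ << 2 (mod 2^12) → 111110001100 = 3980
→ >> 2 → 001111100011 = 995
→ << 3 (mod 2^12) → 111100011000 = 3864
0xAE0 = 101011100000
→ & → 101000000000 = 2560

2560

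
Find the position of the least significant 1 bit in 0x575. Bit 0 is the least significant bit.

0x575 = 10101110101
Trailing zeros: 0, so the lowest set bit is bit 0 (value 1).

0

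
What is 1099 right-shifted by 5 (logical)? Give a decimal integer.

1099 = 10001001011
shift right by 5 → 00000100010 = 34
(equivalently, floor(1099 / 32))

34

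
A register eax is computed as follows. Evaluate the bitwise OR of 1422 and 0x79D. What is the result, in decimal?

1951

1422 = 10110001110
0x79D = 11110011101
 OR → 11110011111 = 1951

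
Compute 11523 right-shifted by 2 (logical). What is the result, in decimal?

2880

11523 = 10110100000011
shift right by 2 → 00101101000000 = 2880
(equivalently, floor(11523 / 4))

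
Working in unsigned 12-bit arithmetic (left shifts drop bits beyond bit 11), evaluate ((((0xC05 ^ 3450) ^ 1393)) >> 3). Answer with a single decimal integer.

129

0xC05 = 110000000101
3450 = 110101111010
→ ^ → 000101111111 = 383
1393 = 010101110001
→ ^ → 010000001110 = 1038
→ >> 3 → 000010000001 = 129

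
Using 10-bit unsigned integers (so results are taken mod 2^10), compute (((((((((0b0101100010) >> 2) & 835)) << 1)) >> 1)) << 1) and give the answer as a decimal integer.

0b0101100010 = 0101100010
→ >> 2 → 0001011000 = 88
835 = 1101000011
→ & → 0001000000 = 64
→ << 1 (mod 2^10) → 0010000000 = 128
→ >> 1 → 0001000000 = 64
→ << 1 (mod 2^10) → 0010000000 = 128

128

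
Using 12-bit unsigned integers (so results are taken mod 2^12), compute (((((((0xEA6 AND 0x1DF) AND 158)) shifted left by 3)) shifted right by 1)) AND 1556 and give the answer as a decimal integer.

0xEA6 = 111010100110
0x1DF = 000111011111
→ AND → 000010000110 = 134
158 = 000010011110
→ AND → 000010000110 = 134
→ shifted left by 3 (mod 2^12) → 010000110000 = 1072
→ shifted right by 1 → 001000011000 = 536
1556 = 011000010100
→ AND → 001000010000 = 528

528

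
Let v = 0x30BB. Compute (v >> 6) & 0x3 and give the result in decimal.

v = 011000010111011
Shift right by 6: 011000010
Mask low 2 bits: 10 = 2

2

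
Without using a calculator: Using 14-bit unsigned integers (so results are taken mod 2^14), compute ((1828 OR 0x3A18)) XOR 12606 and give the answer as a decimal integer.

1828 = 00011100100100
0x3A18 = 11101000011000
→ OR → 11111100111100 = 16188
12606 = 11000100111110
→ XOR → 00111000000010 = 3586

3586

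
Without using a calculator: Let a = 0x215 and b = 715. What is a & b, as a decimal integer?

0x215 = 1000010101
715 = 1011001011
AND → 1000000001 = 513

513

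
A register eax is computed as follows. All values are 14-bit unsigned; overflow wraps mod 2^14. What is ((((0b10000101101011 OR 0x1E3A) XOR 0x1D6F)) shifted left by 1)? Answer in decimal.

0b10000101101011 = 10000101101011
0x1E3A = 01111000111010
→ OR → 11111101111011 = 16251
0x1D6F = 01110101101111
→ XOR → 10001000010100 = 8724
→ shifted left by 1 (mod 2^14) → 00010000101000 = 1064

1064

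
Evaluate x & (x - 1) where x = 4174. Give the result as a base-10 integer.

4172

x = 1000001001110 = 4174
x - 1 = 1000001001101
AND   = 1000001001100 = 4172
(x & (x - 1) clears the lowest set bit of x.)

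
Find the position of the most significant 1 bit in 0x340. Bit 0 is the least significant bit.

0x340 = 1101000000
The topmost 1 is at position 9 (since 2^9 = 512 ≤ 832 < 1024).

9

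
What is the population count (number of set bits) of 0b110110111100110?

10

n = 110110111100110
Count the 1s: 1 + 1 + 1 + 1 + 1 + 1 + 1 + 1 + 1 + 1 = 10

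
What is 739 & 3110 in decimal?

34

739 = 001011100011
3110 = 110000100110
AND → 000000100010 = 34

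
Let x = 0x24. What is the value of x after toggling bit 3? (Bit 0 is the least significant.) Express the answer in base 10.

44

x = 0000100100
bit 3 is currently 0; toggle it via x ^ (1 << 3) = x ^ 8
→ 0000101100 = 44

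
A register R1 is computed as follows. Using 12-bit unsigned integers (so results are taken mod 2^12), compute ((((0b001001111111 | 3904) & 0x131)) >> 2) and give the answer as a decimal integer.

76

0b001001111111 = 001001111111
3904 = 111101000000
→ | → 111101111111 = 3967
0x131 = 000100110001
→ & → 000100110001 = 305
→ >> 2 → 000001001100 = 76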